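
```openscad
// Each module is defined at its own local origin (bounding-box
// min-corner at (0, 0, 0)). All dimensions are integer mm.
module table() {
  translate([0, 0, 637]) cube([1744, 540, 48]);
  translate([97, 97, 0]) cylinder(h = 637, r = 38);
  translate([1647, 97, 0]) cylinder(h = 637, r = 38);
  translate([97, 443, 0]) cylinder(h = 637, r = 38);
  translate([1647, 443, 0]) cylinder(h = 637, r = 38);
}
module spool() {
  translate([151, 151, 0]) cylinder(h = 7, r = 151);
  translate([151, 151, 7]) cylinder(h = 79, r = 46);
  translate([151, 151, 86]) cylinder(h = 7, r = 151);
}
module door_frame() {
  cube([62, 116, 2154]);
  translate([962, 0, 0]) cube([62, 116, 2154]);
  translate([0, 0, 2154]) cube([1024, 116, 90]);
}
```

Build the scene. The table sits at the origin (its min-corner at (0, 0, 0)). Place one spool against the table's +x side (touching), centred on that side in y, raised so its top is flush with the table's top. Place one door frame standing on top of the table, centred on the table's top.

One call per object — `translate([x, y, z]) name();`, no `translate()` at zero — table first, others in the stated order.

table();
translate([1744, 119, 592]) spool();
translate([360, 212, 685]) door_frame();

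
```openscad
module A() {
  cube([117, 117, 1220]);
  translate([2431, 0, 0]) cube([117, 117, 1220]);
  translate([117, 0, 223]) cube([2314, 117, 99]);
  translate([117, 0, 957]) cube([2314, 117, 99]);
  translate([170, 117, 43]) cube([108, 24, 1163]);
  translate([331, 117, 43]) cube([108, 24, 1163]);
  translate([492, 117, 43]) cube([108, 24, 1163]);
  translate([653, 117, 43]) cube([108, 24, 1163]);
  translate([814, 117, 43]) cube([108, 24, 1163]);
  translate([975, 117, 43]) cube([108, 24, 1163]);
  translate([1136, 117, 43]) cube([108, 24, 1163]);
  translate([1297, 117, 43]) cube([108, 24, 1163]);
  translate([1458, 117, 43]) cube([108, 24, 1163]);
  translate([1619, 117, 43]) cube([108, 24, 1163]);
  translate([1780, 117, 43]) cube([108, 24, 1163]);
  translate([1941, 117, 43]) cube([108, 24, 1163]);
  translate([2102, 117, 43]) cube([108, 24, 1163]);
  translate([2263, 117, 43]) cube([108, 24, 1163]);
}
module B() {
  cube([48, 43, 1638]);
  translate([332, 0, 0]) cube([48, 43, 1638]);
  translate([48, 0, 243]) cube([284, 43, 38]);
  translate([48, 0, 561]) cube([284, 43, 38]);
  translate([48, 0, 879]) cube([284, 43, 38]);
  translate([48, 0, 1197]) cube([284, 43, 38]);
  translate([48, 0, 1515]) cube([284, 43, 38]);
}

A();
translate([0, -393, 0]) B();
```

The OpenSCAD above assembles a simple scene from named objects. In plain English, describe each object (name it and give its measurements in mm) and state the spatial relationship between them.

A is a fence section. Two 117×117 mm posts, 1220 mm tall, stand on the floor with a clear span of 2314 mm between their inner faces. Two horizontal rails of 117×99 mm section span the gap between the posts with their undersides at z = 223 mm and z = 957 mm, flush with the posts' −y face. 14 pickets, each 108 mm wide, 24 mm thick and 1163 mm tall, are fixed to the +y face of the rails with their bottoms at z = 43 mm, evenly spaced across the span with equal gaps (rounded down to the nearest mm) at the −x end and between each pair — any rounding remainder accumulates at the +x end.

B is a wooden ladder with two side rails of 48×43 mm section and 1638 mm height, set 380 mm apart overall. Between them run 5 rectangular rungs (43 mm deep, 38 mm thick), front faces flush with the rails' −y face. The bottom of the first rung is 243 mm above the floor and each subsequent rung is 318 mm higher than the one below.

The ladder is on the floor beside the fence section on its −y side.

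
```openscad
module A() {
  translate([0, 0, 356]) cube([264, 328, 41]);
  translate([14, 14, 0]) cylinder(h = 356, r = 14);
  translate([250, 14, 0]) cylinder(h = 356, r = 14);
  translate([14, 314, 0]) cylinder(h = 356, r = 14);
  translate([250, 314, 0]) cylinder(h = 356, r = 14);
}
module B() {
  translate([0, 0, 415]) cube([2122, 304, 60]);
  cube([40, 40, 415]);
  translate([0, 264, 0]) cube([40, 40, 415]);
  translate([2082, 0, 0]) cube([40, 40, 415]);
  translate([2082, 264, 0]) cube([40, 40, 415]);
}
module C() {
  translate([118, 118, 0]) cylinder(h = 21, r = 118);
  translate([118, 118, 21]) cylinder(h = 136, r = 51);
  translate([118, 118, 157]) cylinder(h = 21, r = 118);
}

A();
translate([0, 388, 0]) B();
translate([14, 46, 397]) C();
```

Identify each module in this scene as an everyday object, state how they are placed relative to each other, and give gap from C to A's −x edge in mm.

The spool's min-x is at 14; the stool's min-x is 0; gap = 14 mm.

A is a stool. B is a bench. C is a spool. The bench is on the floor beside the stool on its +y side. The spool is on top of the stool, centred. The gap from the spool to the stool's −x edge is 14 mm.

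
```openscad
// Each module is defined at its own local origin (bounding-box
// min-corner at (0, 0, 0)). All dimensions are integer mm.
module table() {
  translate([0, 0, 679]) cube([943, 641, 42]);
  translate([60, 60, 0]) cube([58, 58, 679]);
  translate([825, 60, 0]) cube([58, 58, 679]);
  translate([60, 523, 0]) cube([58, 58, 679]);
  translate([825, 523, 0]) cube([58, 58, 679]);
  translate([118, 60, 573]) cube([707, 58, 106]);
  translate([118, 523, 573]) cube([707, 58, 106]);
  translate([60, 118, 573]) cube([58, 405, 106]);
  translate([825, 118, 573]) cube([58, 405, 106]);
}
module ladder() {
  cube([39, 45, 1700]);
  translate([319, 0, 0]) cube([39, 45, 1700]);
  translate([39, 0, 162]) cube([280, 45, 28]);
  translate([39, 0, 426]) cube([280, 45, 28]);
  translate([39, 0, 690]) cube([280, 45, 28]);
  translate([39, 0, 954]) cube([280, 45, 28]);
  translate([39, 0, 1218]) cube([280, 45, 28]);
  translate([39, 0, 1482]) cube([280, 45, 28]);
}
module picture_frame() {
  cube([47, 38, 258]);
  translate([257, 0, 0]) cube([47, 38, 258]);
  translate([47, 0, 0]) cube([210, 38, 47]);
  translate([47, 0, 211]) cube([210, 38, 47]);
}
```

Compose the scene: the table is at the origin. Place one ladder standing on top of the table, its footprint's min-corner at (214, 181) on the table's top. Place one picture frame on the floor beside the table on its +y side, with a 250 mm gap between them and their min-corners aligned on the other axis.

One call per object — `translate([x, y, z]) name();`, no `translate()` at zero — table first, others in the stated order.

table();
translate([214, 181, 721]) ladder();
translate([0, 891, 0]) picture_frame();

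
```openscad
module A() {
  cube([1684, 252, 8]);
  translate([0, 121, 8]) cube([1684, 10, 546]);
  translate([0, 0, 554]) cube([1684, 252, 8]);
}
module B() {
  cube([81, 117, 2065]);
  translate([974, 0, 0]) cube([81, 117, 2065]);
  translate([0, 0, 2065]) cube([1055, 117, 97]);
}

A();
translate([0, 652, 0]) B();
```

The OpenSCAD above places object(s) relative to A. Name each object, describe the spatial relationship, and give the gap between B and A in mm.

A is an I-beam. B is a door frame. The door frame is on the floor beside the I-beam on its +y side. The gap between the door frame and the I-beam is 400 mm.

The door frame's nearest face is 400 mm from the I-beam's +y face.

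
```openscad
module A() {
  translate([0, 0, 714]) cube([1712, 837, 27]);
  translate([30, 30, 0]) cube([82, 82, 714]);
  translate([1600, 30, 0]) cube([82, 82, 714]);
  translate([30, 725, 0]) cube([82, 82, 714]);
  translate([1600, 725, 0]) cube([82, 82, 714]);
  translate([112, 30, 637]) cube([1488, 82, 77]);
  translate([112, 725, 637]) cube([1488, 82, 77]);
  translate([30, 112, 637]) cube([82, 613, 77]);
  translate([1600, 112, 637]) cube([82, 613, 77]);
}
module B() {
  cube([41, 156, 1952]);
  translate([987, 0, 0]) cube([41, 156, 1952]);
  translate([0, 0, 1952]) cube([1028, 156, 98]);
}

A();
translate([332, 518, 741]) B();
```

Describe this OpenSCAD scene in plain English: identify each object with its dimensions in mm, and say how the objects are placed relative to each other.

A is a table with a 1712×837 mm rectangular top, 27 mm thick, top surface at z = 741 mm, supported by four 82×82 mm square legs, each inset 30 mm from the nearest pair of top edges, running from the floor. Four apron rails, 82 mm thick and 77 mm tall, run between adjacent legs with their top edges flush with the underside of the top and their outer faces flush with the legs' outer faces.

B is a rectangular door frame: two vertical jambs of 41×156 mm section, 1952 mm tall, with a clear opening 946 mm wide between their inner faces. A header 98 mm tall and 156 mm deep lies on top of the jambs and spans the full outside width.

The door frame is on top of the table.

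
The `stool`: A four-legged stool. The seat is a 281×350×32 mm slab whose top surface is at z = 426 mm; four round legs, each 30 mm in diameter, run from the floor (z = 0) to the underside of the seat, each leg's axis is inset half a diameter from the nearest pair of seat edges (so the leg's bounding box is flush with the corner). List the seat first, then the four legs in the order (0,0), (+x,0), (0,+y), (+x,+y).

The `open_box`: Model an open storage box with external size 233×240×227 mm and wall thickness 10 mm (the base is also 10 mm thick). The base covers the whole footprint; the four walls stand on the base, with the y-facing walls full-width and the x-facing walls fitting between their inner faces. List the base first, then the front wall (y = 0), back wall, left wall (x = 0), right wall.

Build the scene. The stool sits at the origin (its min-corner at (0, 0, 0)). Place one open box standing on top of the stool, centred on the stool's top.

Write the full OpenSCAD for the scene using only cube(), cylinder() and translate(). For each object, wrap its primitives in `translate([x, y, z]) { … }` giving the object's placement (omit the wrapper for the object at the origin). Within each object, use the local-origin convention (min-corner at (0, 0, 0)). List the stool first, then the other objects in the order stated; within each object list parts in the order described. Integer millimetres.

translate([0, 0, 394]) cube([281, 350, 32]);
translate([15, 15, 0]) cylinder(h = 394, r = 15);
translate([266, 15, 0]) cylinder(h = 394, r = 15);
translate([15, 335, 0]) cylinder(h = 394, r = 15);
translate([266, 335, 0]) cylinder(h = 394, r = 15);
translate([24, 55, 426]) {
  cube([233, 240, 10]);
  translate([0, 0, 10]) cube([233, 10, 217]);
  translate([0, 230, 10]) cube([233, 10, 217]);
  translate([0, 10, 10]) cube([10, 220, 217]);
  translate([223, 10, 10]) cube([10, 220, 217]);
}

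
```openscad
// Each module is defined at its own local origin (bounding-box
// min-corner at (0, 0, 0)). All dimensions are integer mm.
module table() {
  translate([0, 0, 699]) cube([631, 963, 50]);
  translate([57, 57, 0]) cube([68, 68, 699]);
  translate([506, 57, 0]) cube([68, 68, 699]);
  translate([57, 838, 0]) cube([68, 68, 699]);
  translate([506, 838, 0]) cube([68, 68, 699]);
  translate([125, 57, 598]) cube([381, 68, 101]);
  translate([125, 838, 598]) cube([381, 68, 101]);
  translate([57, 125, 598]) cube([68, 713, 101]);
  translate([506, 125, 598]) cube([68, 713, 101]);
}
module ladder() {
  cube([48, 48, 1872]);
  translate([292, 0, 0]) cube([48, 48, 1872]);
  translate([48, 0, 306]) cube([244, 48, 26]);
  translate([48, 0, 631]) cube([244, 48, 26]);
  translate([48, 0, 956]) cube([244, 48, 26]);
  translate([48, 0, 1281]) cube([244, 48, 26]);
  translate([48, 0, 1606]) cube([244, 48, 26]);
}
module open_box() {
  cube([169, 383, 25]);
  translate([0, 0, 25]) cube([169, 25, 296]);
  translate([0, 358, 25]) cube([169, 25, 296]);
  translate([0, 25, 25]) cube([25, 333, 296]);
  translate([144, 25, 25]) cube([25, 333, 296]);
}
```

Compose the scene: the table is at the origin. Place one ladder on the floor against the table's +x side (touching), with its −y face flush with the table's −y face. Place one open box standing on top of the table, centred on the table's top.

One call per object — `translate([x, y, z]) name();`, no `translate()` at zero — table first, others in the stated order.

table();
translate([631, 0, 0]) ladder();
translate([231, 290, 749]) open_box();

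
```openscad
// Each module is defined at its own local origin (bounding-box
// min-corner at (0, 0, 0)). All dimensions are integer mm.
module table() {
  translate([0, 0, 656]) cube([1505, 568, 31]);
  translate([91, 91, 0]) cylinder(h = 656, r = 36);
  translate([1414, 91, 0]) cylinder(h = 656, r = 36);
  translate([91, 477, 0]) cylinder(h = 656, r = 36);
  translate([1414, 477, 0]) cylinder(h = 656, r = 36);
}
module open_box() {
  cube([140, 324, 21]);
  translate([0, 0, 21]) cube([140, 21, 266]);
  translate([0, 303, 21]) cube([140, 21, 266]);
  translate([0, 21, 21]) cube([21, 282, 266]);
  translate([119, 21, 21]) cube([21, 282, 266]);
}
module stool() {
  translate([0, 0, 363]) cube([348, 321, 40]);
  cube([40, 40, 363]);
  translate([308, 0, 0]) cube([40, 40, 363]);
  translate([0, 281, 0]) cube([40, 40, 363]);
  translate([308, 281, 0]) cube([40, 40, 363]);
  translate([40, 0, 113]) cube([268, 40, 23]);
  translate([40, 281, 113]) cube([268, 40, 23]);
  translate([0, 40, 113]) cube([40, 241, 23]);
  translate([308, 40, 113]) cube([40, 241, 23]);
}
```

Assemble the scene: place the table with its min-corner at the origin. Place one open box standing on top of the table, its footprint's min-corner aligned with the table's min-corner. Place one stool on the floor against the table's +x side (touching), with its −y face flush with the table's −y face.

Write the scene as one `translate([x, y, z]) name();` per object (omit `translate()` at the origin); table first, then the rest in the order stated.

table();
translate([0, 0, 687]) open_box();
translate([1505, 0, 0]) stool();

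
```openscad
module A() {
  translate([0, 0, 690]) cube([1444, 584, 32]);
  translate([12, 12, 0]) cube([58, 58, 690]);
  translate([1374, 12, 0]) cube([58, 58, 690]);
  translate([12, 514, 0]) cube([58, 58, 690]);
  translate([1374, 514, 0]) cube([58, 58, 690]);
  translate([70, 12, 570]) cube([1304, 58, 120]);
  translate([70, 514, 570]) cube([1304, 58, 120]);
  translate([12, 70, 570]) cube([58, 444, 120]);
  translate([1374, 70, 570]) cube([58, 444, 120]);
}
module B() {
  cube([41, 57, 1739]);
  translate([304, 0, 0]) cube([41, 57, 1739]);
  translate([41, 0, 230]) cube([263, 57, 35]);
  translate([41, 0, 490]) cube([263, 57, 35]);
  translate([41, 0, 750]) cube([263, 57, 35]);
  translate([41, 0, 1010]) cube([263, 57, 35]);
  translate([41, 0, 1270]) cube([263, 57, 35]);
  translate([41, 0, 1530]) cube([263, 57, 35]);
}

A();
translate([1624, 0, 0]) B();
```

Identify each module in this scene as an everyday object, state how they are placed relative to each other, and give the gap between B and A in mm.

A is a table. B is a ladder. The ladder is on the floor beside the table on its +x side. The gap between the ladder and the table is 180 mm.

The ladder's nearest face is 180 mm from the table's +x face.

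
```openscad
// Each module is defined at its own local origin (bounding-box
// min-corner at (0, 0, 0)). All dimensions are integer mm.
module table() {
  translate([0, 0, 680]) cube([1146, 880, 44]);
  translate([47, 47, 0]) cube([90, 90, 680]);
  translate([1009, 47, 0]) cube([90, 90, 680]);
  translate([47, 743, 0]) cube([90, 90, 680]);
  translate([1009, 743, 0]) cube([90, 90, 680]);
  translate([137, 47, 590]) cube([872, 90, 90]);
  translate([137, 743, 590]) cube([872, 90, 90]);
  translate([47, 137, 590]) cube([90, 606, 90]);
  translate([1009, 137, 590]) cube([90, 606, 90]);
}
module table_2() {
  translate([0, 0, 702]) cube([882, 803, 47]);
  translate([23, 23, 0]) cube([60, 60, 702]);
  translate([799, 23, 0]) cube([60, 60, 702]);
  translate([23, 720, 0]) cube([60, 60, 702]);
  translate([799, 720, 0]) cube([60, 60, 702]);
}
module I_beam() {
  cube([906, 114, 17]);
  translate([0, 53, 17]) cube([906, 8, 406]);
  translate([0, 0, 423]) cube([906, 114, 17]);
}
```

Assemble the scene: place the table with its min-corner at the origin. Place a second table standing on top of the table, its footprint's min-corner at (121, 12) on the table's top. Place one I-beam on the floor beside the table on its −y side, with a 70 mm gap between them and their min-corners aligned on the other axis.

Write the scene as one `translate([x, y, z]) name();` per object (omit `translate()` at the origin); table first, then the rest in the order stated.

table();
translate([121, 12, 724]) table_2();
translate([0, -184, 0]) I_beam();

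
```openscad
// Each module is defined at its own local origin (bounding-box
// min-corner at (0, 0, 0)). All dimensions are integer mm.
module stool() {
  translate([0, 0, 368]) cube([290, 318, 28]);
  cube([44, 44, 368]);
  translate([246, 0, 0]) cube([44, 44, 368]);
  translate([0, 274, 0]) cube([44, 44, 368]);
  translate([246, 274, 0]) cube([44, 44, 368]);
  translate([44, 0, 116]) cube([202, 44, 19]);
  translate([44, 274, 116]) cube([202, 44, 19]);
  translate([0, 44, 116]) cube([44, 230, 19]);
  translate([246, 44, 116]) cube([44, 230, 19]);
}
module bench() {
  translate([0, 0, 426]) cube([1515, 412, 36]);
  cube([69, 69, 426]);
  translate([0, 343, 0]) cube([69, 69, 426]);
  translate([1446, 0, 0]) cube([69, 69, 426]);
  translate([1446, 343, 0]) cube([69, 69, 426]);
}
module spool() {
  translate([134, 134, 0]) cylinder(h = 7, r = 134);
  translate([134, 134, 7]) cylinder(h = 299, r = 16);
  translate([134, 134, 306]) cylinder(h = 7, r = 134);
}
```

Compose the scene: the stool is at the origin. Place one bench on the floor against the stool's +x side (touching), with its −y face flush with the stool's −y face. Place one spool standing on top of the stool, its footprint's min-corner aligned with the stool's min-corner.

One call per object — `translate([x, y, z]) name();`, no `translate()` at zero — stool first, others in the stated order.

stool();
translate([290, 0, 0]) bench();
translate([0, 0, 396]) spool();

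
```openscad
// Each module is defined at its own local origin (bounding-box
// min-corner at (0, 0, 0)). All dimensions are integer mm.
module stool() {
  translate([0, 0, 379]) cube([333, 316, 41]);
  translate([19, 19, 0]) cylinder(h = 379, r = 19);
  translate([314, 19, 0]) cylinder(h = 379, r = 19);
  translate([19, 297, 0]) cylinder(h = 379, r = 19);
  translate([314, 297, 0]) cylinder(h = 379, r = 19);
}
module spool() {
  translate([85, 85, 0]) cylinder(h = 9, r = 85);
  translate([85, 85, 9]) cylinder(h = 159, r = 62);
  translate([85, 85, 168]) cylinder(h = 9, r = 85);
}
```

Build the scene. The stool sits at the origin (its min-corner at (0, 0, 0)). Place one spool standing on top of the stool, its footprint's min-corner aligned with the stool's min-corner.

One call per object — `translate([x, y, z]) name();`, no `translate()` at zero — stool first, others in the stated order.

stool();
translate([0, 0, 420]) spool();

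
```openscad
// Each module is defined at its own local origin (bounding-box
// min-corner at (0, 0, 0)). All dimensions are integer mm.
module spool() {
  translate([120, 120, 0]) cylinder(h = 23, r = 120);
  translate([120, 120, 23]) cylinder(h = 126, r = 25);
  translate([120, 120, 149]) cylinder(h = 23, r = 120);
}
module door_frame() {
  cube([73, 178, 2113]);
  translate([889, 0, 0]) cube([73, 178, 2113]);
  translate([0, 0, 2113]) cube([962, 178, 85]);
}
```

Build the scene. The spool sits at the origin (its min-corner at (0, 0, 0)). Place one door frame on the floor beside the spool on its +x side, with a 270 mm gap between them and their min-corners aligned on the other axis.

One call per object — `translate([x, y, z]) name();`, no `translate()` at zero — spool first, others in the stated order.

spool();
translate([510, 0, 0]) door_frame();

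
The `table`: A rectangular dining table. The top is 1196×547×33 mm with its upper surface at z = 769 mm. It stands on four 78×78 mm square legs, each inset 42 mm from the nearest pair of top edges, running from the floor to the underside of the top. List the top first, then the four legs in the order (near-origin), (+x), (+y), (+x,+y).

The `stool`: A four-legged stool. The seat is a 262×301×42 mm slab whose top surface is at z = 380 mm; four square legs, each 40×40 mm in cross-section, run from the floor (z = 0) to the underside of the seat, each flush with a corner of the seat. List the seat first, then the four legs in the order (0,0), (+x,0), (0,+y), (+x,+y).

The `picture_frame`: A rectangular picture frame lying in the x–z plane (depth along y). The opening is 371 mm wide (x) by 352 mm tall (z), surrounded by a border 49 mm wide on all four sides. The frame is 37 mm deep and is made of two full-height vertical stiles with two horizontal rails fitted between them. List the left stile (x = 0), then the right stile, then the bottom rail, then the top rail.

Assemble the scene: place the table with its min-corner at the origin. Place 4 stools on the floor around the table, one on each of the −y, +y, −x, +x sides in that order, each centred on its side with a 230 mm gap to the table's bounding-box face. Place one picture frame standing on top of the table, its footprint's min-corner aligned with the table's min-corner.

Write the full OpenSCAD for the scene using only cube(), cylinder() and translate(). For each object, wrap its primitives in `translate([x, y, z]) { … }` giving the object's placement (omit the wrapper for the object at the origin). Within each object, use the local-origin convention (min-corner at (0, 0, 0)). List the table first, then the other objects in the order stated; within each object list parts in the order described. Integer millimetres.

translate([0, 0, 736]) cube([1196, 547, 33]);
translate([42, 42, 0]) cube([78, 78, 736]);
translate([1076, 42, 0]) cube([78, 78, 736]);
translate([42, 427, 0]) cube([78, 78, 736]);
translate([1076, 427, 0]) cube([78, 78, 736]);
translate([467, -531, 0]) {
  translate([0, 0, 338]) cube([262, 301, 42]);
  cube([40, 40, 338]);
  translate([222, 0, 0]) cube([40, 40, 338]);
  translate([0, 261, 0]) cube([40, 40, 338]);
  translate([222, 261, 0]) cube([40, 40, 338]);
}
translate([467, 777, 0]) {
  translate([0, 0, 338]) cube([262, 301, 42]);
  cube([40, 40, 338]);
  translate([222, 0, 0]) cube([40, 40, 338]);
  translate([0, 261, 0]) cube([40, 40, 338]);
  translate([222, 261, 0]) cube([40, 40, 338]);
}
translate([-492, 123, 0]) {
  translate([0, 0, 338]) cube([262, 301, 42]);
  cube([40, 40, 338]);
  translate([222, 0, 0]) cube([40, 40, 338]);
  translate([0, 261, 0]) cube([40, 40, 338]);
  translate([222, 261, 0]) cube([40, 40, 338]);
}
translate([1426, 123, 0]) {
  translate([0, 0, 338]) cube([262, 301, 42]);
  cube([40, 40, 338]);
  translate([222, 0, 0]) cube([40, 40, 338]);
  translate([0, 261, 0]) cube([40, 40, 338]);
  translate([222, 261, 0]) cube([40, 40, 338]);
}
translate([0, 0, 769]) {
  cube([49, 37, 450]);
  translate([420, 0, 0]) cube([49, 37, 450]);
  translate([49, 0, 0]) cube([371, 37, 49]);
  translate([49, 0, 401]) cube([371, 37, 49]);
}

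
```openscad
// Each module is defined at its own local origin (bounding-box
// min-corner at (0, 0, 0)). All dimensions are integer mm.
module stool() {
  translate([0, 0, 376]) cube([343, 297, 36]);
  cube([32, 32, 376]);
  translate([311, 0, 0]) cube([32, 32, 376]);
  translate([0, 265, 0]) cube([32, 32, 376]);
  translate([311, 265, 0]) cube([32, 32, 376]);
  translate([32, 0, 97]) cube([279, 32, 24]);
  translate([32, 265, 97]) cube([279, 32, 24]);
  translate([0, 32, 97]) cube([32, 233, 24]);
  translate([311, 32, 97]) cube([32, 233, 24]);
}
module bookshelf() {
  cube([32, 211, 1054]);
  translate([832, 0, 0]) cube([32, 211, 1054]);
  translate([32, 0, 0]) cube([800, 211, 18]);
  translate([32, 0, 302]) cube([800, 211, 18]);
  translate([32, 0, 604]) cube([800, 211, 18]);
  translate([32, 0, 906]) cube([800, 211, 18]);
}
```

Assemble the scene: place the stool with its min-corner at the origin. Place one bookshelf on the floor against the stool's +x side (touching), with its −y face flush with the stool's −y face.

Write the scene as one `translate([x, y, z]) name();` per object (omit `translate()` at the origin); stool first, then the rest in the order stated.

stool();
translate([343, 0, 0]) bookshelf();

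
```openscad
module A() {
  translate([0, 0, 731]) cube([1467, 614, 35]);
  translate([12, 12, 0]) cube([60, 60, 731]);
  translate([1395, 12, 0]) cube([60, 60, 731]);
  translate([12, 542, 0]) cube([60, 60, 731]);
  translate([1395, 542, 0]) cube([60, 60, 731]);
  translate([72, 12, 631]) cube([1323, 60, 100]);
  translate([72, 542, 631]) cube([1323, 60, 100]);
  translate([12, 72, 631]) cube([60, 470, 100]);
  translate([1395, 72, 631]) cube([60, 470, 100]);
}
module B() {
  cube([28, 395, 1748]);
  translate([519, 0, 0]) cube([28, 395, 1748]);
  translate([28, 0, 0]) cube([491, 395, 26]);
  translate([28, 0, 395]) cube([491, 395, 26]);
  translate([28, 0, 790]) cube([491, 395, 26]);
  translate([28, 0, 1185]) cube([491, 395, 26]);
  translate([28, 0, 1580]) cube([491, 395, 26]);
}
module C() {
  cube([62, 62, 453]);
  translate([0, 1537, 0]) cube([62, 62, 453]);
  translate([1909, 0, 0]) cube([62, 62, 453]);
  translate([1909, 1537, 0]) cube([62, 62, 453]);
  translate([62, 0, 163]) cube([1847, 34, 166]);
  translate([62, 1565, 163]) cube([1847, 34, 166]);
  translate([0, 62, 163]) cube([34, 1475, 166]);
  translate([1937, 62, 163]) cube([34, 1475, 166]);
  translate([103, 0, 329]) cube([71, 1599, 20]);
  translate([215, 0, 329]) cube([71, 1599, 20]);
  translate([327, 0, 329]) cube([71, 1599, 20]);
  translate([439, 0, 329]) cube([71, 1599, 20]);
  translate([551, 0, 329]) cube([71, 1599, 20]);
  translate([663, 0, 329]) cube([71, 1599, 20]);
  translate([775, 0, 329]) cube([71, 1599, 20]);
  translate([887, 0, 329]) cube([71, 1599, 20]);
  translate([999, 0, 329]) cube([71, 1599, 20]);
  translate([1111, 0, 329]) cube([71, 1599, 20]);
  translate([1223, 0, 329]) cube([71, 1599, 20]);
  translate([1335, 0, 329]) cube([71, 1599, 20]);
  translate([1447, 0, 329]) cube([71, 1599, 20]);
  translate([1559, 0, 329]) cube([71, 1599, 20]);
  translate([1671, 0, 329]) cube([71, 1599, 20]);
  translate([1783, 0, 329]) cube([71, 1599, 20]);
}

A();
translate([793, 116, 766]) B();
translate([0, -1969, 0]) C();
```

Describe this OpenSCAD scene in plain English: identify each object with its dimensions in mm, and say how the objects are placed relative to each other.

A is a rectangular dining table. The top is 1467×614×35 mm with its upper surface at z = 766 mm. It stands on four 60×60 mm square legs, each inset 12 mm from the nearest pair of top edges, running from the floor to the underside of the top. Four apron rails, 60 mm thick and 100 mm tall, run between adjacent legs with their top edges flush with the underside of the top and their outer faces flush with the legs' outer faces.

B is an open bookshelf. Two side panels, each 28 mm thick, 395 mm deep and 1748 mm tall, stand 547 mm apart (outside-to-outside). Between them sit 5 shelves, each 26 mm thick and 395 mm deep, spanning the full gap between the sides. The bottom shelf rests on the floor (its underside at z = 0) and the clear gap between one shelf's top and the next shelf's underside is 369 mm.

C is a bed frame 1971 mm long (x) by 1599 mm wide (y). Four 62×62 mm corner posts, 453 mm tall, at the corners of the footprint. Four rails of 34 mm thickness and 166 mm height run between adjacent posts with their undersides at z = 163 mm, their outer faces flush with the outside of the frame (the two x-running rails run between the posts' inner faces; the two y-running rails run between the posts' inner faces). 16 slats, each 71 mm wide (x) and 20 mm thick, lie across the top of the two x-running rails, running the full 1599 mm width of the frame in y; the slats are evenly spaced along x between the inner faces of the end posts with equal gaps (rounded down to the nearest mm) at the −x end and between each pair — any rounding remainder accumulates at the +x end.

The bookshelf is on top of the table. The bed frame is on the floor beside the table on its −y side.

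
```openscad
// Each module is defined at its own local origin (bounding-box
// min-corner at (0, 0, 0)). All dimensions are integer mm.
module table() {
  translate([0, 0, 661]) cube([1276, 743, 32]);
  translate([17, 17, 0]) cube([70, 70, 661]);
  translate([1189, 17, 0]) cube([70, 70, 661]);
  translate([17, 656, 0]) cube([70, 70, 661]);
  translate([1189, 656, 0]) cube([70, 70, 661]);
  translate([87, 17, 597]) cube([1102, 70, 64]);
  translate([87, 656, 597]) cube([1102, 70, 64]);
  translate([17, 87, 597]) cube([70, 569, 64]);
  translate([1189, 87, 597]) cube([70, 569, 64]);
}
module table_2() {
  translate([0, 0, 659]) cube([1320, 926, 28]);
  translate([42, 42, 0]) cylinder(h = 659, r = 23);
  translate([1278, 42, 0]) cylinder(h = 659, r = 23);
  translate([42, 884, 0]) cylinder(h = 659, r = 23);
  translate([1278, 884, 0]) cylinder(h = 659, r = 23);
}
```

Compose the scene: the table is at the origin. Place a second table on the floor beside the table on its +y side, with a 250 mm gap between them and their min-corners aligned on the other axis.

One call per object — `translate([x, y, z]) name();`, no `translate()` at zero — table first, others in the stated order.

table();
translate([0, 993, 0]) table_2();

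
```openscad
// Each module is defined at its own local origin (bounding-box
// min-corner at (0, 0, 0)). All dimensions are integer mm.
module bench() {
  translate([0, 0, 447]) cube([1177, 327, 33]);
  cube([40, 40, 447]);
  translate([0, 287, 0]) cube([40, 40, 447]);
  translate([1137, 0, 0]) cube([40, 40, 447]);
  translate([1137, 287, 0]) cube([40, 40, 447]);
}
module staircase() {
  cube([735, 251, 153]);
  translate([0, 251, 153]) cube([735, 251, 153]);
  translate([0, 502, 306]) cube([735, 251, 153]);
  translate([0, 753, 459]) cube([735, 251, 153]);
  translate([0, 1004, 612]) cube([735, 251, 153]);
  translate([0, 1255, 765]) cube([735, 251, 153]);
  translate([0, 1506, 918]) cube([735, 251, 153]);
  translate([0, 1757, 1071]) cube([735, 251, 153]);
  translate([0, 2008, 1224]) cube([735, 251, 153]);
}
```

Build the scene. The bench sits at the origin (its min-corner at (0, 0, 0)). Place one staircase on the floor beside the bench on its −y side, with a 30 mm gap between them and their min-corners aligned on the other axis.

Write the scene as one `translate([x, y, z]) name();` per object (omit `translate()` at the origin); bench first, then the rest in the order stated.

bench();
translate([0, -2289, 0]) staircase();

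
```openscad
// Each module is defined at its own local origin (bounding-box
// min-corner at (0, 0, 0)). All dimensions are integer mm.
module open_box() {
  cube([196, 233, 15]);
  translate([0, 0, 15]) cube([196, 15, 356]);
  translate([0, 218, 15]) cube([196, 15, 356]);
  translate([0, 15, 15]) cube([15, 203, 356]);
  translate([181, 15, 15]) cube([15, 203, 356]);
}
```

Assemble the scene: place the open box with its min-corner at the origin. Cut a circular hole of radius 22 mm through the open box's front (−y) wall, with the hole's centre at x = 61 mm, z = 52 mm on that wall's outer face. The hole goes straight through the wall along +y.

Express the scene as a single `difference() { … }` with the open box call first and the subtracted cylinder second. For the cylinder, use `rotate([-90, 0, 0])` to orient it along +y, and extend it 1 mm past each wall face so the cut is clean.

difference() {
  open_box();
  translate([61, -1, 52]) rotate([-90, 0, 0]) cylinder(h = 17, r = 22);
}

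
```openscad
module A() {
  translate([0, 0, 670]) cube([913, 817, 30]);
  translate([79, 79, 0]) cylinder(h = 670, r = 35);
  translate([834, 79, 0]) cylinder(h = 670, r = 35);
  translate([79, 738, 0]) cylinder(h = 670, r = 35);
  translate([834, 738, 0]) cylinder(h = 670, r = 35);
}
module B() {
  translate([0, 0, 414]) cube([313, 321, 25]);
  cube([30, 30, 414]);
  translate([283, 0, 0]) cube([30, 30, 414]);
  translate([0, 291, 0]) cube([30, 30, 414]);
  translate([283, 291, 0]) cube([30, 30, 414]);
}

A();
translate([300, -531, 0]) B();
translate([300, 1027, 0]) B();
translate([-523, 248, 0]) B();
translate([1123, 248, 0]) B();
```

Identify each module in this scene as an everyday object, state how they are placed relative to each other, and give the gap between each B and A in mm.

Each stool's nearest face is 210 mm from the table's bounding box.

A is a table. B is a stool. Four stools sit around the table at the −y, +y, −x, +x sides. The gap between each stool and the table is 210 mm.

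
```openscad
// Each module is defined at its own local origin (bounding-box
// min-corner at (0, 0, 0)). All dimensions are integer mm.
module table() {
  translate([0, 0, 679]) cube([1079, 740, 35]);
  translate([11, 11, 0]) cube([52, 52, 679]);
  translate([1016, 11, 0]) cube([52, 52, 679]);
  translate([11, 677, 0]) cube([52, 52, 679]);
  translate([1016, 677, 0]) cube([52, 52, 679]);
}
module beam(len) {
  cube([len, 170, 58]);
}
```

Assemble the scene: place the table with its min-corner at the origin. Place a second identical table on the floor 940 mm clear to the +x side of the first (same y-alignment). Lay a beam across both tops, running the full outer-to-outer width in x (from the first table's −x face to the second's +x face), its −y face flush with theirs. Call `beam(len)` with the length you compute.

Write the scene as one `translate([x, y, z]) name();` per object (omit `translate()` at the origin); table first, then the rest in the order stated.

table();
translate([2019, 0, 0]) table();
translate([0, 0, 714]) beam(3098);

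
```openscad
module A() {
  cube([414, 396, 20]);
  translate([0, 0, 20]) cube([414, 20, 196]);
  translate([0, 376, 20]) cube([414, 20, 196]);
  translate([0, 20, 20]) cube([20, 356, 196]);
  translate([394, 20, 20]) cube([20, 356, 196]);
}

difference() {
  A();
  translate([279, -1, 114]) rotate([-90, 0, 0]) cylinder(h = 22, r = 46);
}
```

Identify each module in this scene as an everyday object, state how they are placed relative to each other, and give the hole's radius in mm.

The subtracted cylinder has r = 46 mm.

A is an open box. The open box has a circular hole through its front wall. The hole's radius is 46 mm.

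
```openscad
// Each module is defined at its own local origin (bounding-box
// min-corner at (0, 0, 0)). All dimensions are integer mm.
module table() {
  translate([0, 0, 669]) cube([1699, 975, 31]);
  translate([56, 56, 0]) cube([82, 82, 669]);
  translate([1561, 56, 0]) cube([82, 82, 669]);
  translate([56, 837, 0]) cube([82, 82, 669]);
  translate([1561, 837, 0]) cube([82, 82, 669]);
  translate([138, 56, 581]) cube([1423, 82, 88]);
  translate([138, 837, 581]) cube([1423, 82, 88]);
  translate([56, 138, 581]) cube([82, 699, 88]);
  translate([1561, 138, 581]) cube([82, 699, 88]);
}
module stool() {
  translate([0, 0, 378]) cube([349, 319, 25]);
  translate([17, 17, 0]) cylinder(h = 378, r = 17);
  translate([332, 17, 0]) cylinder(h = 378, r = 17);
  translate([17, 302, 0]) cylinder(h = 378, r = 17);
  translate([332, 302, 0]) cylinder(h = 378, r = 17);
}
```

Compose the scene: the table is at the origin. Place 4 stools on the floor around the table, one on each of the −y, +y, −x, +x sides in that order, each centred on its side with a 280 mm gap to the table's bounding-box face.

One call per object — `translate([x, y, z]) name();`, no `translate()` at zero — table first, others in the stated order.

table();
translate([675, -599, 0]) stool();
translate([675, 1255, 0]) stool();
translate([-629, 328, 0]) stool();
translate([1979, 328, 0]) stool();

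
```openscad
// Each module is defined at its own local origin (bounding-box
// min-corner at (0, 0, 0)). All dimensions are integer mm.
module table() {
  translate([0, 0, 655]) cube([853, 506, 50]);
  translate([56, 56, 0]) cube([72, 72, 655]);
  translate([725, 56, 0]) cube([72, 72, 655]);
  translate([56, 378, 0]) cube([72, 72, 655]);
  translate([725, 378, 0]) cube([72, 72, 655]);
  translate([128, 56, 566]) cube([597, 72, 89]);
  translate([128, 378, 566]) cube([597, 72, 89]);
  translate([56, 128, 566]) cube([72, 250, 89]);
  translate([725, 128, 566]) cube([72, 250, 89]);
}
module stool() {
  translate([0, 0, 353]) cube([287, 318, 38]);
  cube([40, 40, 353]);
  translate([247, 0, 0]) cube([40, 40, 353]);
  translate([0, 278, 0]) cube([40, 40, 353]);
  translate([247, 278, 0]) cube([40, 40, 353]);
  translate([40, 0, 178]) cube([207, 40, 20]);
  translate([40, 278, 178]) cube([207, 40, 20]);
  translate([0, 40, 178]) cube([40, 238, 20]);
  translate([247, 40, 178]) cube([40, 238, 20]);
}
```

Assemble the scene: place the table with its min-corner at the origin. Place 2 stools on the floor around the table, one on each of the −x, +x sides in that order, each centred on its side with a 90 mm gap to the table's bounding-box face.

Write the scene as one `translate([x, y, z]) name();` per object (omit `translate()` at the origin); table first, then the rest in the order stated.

table();
translate([-377, 94, 0]) stool();
translate([943, 94, 0]) stool();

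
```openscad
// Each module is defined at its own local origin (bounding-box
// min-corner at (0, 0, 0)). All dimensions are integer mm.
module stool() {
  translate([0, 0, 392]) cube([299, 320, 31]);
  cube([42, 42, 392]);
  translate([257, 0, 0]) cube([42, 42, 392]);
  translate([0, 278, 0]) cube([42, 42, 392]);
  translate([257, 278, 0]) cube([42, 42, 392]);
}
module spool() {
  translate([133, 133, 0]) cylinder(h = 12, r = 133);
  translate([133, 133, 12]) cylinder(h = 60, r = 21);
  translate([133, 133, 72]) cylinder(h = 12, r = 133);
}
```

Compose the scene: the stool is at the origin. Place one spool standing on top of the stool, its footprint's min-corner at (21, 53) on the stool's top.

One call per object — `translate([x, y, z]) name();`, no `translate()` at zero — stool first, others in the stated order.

stool();
translate([21, 53, 423]) spool();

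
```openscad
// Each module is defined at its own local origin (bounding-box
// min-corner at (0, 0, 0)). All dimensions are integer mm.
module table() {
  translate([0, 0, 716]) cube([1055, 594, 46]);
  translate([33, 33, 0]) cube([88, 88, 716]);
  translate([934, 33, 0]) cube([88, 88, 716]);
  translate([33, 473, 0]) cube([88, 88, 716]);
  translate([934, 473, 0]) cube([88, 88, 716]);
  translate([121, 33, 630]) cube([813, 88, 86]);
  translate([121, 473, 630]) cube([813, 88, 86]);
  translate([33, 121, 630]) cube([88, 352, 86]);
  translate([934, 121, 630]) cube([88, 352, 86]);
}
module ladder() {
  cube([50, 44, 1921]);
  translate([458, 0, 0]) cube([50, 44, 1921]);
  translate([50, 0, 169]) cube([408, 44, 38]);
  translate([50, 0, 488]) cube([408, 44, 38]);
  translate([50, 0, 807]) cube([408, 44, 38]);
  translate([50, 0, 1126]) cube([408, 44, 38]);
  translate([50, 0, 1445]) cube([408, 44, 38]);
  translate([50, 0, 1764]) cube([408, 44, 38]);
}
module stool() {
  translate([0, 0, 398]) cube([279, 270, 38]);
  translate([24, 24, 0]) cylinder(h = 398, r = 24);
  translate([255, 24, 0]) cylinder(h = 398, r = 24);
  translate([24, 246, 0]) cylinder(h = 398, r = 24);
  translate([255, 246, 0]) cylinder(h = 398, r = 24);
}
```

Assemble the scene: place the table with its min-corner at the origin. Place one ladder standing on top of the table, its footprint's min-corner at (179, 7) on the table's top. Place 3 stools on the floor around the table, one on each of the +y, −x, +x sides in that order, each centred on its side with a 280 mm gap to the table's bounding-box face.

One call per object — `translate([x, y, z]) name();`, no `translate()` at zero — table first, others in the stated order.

table();
translate([179, 7, 762]) ladder();
translate([388, 874, 0]) stool();
translate([-559, 162, 0]) stool();
translate([1335, 162, 0]) stool();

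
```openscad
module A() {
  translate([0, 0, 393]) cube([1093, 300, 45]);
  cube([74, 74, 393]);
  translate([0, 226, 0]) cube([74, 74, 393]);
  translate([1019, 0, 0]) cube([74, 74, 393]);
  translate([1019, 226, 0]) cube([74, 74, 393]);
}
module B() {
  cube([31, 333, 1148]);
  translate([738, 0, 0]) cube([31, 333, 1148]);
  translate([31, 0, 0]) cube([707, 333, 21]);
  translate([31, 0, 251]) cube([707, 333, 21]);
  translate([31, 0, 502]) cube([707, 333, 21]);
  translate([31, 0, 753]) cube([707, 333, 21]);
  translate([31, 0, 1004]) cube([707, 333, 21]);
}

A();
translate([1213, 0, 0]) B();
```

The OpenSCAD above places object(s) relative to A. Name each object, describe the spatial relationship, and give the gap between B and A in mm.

A is a bench. B is a bookshelf. The bookshelf is on the floor beside the bench on its +x side. The gap between the bookshelf and the bench is 120 mm.

The bookshelf's nearest face is 120 mm from the bench's +x face.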